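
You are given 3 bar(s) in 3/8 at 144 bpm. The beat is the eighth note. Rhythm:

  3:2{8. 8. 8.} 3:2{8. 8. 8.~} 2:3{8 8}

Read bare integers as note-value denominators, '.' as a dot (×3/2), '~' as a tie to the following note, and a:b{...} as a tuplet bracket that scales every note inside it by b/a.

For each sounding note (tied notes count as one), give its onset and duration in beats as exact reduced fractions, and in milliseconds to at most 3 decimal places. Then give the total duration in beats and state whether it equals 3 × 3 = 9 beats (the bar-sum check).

1) 0.0ms=0b +416.667ms=1b
2) 416.667ms=1b +416.667ms=1b
3) 833.333ms=2b +416.667ms=1b
4) 1250.0ms=3b +416.667ms=1b
5) 1666.667ms=4b +416.667ms=1b
6) 2083.333ms=5b +1041.667ms=5/2b
7) 3125.0ms=15/2b +625.0ms=3/2b
Σ=9b of 9 (144bpm 3/8) — PASS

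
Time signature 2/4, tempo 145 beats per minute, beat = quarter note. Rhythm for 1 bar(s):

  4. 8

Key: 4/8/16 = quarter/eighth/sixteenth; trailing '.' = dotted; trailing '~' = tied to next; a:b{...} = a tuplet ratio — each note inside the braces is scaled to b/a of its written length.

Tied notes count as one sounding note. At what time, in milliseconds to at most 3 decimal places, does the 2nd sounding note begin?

note 2 onset = 3/2b = 620.69ms

1. 0.0ms @ 0 + 620.69ms (3/2)
2. 620.69ms @ 3/2 + 206.897ms (1/2)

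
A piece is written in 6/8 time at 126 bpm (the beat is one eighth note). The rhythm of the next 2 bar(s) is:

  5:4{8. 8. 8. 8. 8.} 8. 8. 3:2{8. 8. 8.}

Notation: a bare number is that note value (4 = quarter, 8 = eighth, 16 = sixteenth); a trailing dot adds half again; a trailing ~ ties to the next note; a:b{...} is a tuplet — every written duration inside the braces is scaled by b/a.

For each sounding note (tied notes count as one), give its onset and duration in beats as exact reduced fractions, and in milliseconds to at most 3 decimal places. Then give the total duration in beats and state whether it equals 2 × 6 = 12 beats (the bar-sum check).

1) 0.0ms=0b +571.429ms=6/5b
2) 571.429ms=6/5b +571.429ms=6/5b
3) 1142.857ms=12/5b +571.429ms=6/5b
4) 1714.286ms=18/5b +571.429ms=6/5b
5) 2285.714ms=24/5b +571.429ms=6/5b
6) 2857.143ms=6b +714.286ms=3/2b
7) 3571.429ms=15/2b +714.286ms=3/2b
8) 4285.714ms=9b +476.19ms=1b
9) 4761.905ms=10b +476.19ms=1b
10) 5238.095ms=11b +476.19ms=1b
Σ=12b of 12 (126bpm 6/8) — PASS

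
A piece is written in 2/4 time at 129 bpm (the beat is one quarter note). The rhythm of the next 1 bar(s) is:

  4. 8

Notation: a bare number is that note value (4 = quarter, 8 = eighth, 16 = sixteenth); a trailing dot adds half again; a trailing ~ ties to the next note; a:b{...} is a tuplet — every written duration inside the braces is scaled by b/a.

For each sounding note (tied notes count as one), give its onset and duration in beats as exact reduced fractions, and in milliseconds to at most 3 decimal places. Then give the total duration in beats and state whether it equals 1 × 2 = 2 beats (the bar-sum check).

1) 0.0ms=0b +697.674ms=3/2b
2) 697.674ms=3/2b +232.558ms=1/2b
Σ=2b of 2 (129bpm 2/4) — PASS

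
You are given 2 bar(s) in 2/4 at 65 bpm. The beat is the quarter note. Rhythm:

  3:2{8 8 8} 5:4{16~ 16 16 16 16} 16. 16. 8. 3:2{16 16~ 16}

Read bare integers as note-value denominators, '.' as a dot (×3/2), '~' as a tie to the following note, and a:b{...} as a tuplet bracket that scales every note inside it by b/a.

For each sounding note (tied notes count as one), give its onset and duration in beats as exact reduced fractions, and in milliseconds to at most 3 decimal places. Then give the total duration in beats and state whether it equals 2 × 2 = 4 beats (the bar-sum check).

1) 0.0ms=0b +307.692ms=1/3b
2) 307.692ms=1/3b +307.692ms=1/3b
3) 615.385ms=2/3b +307.692ms=1/3b
4) 923.077ms=1b +369.231ms=2/5b
5) 1292.308ms=7/5b +184.615ms=1/5b
6) 1476.923ms=8/5b +184.615ms=1/5b
7) 1661.538ms=9/5b +184.615ms=1/5b
8) 1846.154ms=2b +346.154ms=3/8b
9) 2192.308ms=19/8b +346.154ms=3/8b
10) 2538.462ms=11/4b +692.308ms=3/4b
11) 3230.769ms=7/2b +153.846ms=1/6b
12) 3384.615ms=11/3b +307.692ms=1/3b
Σ=4b of 4 (65bpm 2/4) — PASS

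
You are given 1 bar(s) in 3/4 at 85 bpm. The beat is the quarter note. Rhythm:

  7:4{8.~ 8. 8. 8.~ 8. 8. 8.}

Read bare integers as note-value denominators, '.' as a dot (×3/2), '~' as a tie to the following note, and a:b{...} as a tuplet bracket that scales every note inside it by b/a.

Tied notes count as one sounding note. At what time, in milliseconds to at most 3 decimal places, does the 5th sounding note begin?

1. 0.0ms @ 0 + 605.042ms (6/7)
2. 605.042ms @ 6/7 + 302.521ms (3/7)
3. 907.563ms @ 9/7 + 605.042ms (6/7)
4. 1512.605ms @ 15/7 + 302.521ms (3/7)
5. 1815.126ms @ 18/7 + 302.521ms (3/7)

note 5 onset = 18/7b = 1815.126ms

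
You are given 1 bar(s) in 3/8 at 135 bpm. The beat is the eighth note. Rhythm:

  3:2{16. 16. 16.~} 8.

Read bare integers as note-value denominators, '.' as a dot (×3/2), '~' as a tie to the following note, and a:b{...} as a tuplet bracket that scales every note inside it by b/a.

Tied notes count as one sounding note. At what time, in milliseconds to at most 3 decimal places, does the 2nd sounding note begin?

1. 0.0ms @ 0 + 222.222ms (1/2)
2. 222.222ms @ 1/2 + 222.222ms (1/2)
3. 444.444ms @ 1 + 888.889ms (2)

note 2 onset = 1/2b = 222.222ms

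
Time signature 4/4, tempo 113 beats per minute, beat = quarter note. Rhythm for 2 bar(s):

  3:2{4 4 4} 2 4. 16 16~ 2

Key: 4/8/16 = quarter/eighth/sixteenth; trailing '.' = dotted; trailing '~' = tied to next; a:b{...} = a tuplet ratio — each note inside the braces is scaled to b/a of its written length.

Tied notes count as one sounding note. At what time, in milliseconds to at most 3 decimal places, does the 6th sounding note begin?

note 6 onset = 11/2b = 2920.354ms

1. 0.0ms @ 0 + 353.982ms (2/3)
2. 353.982ms @ 2/3 + 353.982ms (2/3)
3. 707.965ms @ 4/3 + 353.982ms (2/3)
4. 1061.947ms @ 2 + 1061.947ms (2)
5. 2123.894ms @ 4 + 796.46ms (3/2)
6. 2920.354ms @ 11/2 + 132.743ms (1/4)
7. 3053.097ms @ 23/4 + 1194.69ms (9/4)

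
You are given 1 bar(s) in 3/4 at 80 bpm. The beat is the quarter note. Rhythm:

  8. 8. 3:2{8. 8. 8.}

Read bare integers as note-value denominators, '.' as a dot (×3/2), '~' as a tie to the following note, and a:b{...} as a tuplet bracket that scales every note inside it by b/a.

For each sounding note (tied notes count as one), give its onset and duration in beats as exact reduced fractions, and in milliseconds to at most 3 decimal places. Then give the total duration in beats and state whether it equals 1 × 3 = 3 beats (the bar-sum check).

1) 0.0ms=0b +562.5ms=3/4b
2) 562.5ms=3/4b +562.5ms=3/4b
3) 1125.0ms=3/2b +375.0ms=1/2b
4) 1500.0ms=2b +375.0ms=1/2b
5) 1875.0ms=5/2b +375.0ms=1/2b
Σ=3b of 3 (80bpm 3/4) — PASS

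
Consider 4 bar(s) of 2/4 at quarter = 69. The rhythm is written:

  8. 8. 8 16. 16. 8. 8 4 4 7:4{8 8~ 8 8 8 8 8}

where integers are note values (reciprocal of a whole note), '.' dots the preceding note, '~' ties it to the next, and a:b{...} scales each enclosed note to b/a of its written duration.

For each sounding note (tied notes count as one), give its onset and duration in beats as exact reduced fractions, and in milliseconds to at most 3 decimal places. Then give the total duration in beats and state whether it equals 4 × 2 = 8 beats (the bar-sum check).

1) 0.0ms=0b +652.174ms=3/4b
2) 652.174ms=3/4b +652.174ms=3/4b
3) 1304.348ms=3/2b +434.783ms=1/2b
4) 1739.13ms=2b +326.087ms=3/8b
5) 2065.217ms=19/8b +326.087ms=3/8b
6) 2391.304ms=11/4b +652.174ms=3/4b
7) 3043.478ms=7/2b +434.783ms=1/2b
8) 3478.261ms=4b +869.565ms=1b
9) 4347.826ms=5b +869.565ms=1b
10) 5217.391ms=6b +248.447ms=2/7b
11) 5465.839ms=44/7b +496.894ms=4/7b
12) 5962.733ms=48/7b +248.447ms=2/7b
13) 6211.18ms=50/7b +248.447ms=2/7b
14) 6459.627ms=52/7b +248.447ms=2/7b
15) 6708.075ms=54/7b +248.447ms=2/7b
Σ=8b of 8 (69bpm 2/4) — PASS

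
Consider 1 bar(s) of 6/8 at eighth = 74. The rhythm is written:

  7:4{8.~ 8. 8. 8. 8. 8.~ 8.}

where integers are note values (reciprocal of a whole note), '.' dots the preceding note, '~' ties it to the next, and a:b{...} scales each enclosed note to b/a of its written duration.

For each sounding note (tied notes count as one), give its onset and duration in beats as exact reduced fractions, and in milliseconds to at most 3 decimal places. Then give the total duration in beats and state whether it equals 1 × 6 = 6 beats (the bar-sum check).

1) 0.0ms=0b +1389.961ms=12/7b
2) 1389.961ms=12/7b +694.981ms=6/7b
3) 2084.942ms=18/7b +694.981ms=6/7b
4) 2779.923ms=24/7b +694.981ms=6/7b
5) 3474.903ms=30/7b +1389.961ms=12/7b
Σ=6b of 6 (74bpm 6/8) — PASS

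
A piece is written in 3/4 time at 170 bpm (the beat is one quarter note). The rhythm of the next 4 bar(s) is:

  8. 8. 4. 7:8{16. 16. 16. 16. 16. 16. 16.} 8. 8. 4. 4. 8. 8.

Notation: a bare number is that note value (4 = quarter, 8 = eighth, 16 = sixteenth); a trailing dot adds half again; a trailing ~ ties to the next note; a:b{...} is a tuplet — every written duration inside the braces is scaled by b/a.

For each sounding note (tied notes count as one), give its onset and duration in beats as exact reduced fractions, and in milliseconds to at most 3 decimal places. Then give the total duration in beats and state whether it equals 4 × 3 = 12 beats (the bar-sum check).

1) 0.0ms=0b +264.706ms=3/4b
2) 264.706ms=3/4b +264.706ms=3/4b
3) 529.412ms=3/2b +529.412ms=3/2b
4) 1058.824ms=3b +151.261ms=3/7b
5) 1210.084ms=24/7b +151.261ms=3/7b
6) 1361.345ms=27/7b +151.261ms=3/7b
7) 1512.605ms=30/7b +151.261ms=3/7b
8) 1663.866ms=33/7b +151.261ms=3/7b
9) 1815.126ms=36/7b +151.261ms=3/7b
10) 1966.387ms=39/7b +151.261ms=3/7b
11) 2117.647ms=6b +264.706ms=3/4b
12) 2382.353ms=27/4b +264.706ms=3/4b
13) 2647.059ms=15/2b +529.412ms=3/2b
14) 3176.471ms=9b +529.412ms=3/2b
15) 3705.882ms=21/2b +264.706ms=3/4b
16) 3970.588ms=45/4b +264.706ms=3/4b
Σ=12b of 12 (170bpm 3/4) — PASS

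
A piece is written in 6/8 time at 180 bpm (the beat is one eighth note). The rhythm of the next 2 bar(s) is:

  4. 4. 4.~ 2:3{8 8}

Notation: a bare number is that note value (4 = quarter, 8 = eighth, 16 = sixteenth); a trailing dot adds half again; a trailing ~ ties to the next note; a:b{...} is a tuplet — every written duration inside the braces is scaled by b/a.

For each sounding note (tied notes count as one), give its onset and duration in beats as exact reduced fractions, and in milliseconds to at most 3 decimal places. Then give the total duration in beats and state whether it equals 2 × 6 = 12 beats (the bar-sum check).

1) 0.0ms=0b +1000.0ms=3b
2) 1000.0ms=3b +1000.0ms=3b
3) 2000.0ms=6b +1500.0ms=9/2b
4) 3500.0ms=21/2b +500.0ms=3/2b
Σ=12b of 12 (180bpm 6/8) — PASS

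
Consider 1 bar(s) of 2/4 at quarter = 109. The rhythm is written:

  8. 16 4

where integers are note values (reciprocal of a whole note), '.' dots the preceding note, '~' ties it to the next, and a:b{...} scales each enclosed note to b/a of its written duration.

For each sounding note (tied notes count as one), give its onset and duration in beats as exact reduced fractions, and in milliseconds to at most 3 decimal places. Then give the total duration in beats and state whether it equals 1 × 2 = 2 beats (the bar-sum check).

1) 0.0ms=0b +412.844ms=3/4b
2) 412.844ms=3/4b +137.615ms=1/4b
3) 550.459ms=1b +550.459ms=1b
Σ=2b of 2 (109bpm 2/4) — PASS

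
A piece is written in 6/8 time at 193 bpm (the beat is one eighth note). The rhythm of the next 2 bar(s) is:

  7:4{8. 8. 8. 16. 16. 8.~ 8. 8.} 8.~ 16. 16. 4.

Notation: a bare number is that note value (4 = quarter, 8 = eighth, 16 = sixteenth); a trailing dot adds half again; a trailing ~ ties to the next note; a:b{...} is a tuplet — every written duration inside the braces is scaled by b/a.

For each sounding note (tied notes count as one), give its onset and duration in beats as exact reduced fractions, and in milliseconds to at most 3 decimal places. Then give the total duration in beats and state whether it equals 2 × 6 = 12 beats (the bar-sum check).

1) 0.0ms=0b +266.469ms=6/7b
2) 266.469ms=6/7b +266.469ms=6/7b
3) 532.939ms=12/7b +266.469ms=6/7b
4) 799.408ms=18/7b +133.235ms=3/7b
5) 932.642ms=3b +133.235ms=3/7b
6) 1065.877ms=24/7b +532.939ms=12/7b
7) 1598.816ms=36/7b +266.469ms=6/7b
8) 1865.285ms=6b +699.482ms=9/4b
9) 2564.767ms=33/4b +233.161ms=3/4b
10) 2797.927ms=9b +932.642ms=3b
Σ=12b of 12 (193bpm 6/8) — PASS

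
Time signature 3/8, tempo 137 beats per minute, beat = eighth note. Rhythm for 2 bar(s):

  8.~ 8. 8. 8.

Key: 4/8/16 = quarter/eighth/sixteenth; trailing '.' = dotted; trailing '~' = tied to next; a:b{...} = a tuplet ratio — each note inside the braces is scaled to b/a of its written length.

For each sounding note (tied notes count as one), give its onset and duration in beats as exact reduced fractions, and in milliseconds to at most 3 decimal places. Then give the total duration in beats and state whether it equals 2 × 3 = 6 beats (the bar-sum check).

1) 0.0ms=0b +1313.869ms=3b
2) 1313.869ms=3b +656.934ms=3/2b
3) 1970.803ms=9/2b +656.934ms=3/2b
Σ=6b of 6 (137bpm 3/8) — PASS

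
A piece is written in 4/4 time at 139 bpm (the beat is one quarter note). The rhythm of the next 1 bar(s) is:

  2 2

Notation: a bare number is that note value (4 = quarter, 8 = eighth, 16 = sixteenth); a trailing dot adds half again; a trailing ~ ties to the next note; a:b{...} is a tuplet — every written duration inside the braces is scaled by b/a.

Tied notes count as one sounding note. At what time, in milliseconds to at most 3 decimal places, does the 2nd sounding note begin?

1. 0.0ms @ 0 + 863.309ms (2)
2. 863.309ms @ 2 + 863.309ms (2)

note 2 onset = 2b = 863.309ms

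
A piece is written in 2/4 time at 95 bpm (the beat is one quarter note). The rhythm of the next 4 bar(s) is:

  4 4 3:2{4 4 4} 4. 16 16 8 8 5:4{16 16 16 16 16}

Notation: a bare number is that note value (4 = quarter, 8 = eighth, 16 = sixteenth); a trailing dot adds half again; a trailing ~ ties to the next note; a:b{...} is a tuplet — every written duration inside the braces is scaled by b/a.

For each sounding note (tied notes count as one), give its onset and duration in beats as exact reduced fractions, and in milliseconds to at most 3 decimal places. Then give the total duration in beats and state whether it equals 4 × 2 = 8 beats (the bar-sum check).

1) 0.0ms=0b +631.579ms=1b
2) 631.579ms=1b +631.579ms=1b
3) 1263.158ms=2b +421.053ms=2/3b
4) 1684.211ms=8/3b +421.053ms=2/3b
5) 2105.263ms=10/3b +421.053ms=2/3b
6) 2526.316ms=4b +947.368ms=3/2b
7) 3473.684ms=11/2b +157.895ms=1/4b
8) 3631.579ms=23/4b +157.895ms=1/4b
9) 3789.474ms=6b +315.789ms=1/2b
10) 4105.263ms=13/2b +315.789ms=1/2b
11) 4421.053ms=7b +126.316ms=1/5b
12) 4547.368ms=36/5b +126.316ms=1/5b
13) 4673.684ms=37/5b +126.316ms=1/5b
14) 4800.0ms=38/5b +126.316ms=1/5b
15) 4926.316ms=39/5b +126.316ms=1/5b
Σ=8b of 8 (95bpm 2/4) — PASS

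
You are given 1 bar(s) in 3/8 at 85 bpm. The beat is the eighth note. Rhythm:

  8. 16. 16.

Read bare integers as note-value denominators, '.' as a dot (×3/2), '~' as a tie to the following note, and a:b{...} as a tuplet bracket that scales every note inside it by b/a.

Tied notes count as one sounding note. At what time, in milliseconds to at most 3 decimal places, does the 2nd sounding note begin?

note 2 onset = 3/2b = 1058.824ms

1. 0.0ms @ 0 + 1058.824ms (3/2)
2. 1058.824ms @ 3/2 + 529.412ms (3/4)
3. 1588.235ms @ 9/4 + 529.412ms (3/4)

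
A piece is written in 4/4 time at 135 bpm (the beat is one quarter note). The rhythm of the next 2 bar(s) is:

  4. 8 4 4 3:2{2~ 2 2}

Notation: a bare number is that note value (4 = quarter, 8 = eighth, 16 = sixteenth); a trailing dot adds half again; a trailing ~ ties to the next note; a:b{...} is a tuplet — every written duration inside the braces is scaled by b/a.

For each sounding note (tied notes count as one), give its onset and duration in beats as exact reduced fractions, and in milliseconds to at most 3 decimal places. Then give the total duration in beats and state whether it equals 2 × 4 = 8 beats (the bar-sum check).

1) 0.0ms=0b +666.667ms=3/2b
2) 666.667ms=3/2b +222.222ms=1/2b
3) 888.889ms=2b +444.444ms=1b
4) 1333.333ms=3b +444.444ms=1b
5) 1777.778ms=4b +1185.185ms=8/3b
6) 2962.963ms=20/3b +592.593ms=4/3b
Σ=8b of 8 (135bpm 4/4) — PASS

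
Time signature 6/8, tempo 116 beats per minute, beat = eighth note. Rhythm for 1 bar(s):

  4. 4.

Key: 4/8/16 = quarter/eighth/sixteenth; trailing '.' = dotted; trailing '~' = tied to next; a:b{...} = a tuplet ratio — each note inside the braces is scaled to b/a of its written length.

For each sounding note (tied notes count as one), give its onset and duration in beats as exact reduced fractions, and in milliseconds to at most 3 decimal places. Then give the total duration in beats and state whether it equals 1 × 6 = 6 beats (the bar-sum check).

1) 0.0ms=0b +1551.724ms=3b
2) 1551.724ms=3b +1551.724ms=3b
Σ=6b of 6 (116bpm 6/8) — PASS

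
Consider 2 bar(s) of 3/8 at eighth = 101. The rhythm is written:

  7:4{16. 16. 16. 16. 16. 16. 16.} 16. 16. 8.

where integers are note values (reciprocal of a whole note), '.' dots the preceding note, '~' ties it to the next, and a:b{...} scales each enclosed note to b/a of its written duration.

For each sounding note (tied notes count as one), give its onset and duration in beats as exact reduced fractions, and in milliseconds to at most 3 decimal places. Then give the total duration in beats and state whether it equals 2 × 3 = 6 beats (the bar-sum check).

1) 0.0ms=0b +254.597ms=3/7b
2) 254.597ms=3/7b +254.597ms=3/7b
3) 509.194ms=6/7b +254.597ms=3/7b
4) 763.791ms=9/7b +254.597ms=3/7b
5) 1018.388ms=12/7b +254.597ms=3/7b
6) 1272.984ms=15/7b +254.597ms=3/7b
7) 1527.581ms=18/7b +254.597ms=3/7b
8) 1782.178ms=3b +445.545ms=3/4b
9) 2227.723ms=15/4b +445.545ms=3/4b
10) 2673.267ms=9/2b +891.089ms=3/2b
Σ=6b of 6 (101bpm 3/8) — PASS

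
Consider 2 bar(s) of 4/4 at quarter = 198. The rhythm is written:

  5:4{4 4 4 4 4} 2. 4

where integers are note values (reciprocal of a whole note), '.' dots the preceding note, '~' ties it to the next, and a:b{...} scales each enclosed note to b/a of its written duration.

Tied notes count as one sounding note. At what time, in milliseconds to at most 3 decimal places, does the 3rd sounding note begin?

note 3 onset = 8/5b = 484.848ms

1. 0.0ms @ 0 + 242.424ms (4/5)
2. 242.424ms @ 4/5 + 242.424ms (4/5)
3. 484.848ms @ 8/5 + 242.424ms (4/5)
4. 727.273ms @ 12/5 + 242.424ms (4/5)
5. 969.697ms @ 16/5 + 242.424ms (4/5)
6. 1212.121ms @ 4 + 909.091ms (3)
7. 2121.212ms @ 7 + 303.03ms (1)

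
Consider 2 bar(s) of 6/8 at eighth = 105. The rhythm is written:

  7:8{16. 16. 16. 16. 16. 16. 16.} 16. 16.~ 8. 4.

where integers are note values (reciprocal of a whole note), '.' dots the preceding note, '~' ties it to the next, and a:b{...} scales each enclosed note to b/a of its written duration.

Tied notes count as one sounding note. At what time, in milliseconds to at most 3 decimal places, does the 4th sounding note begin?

1. 0.0ms @ 0 + 489.796ms (6/7)
2. 489.796ms @ 6/7 + 489.796ms (6/7)
3. 979.592ms @ 12/7 + 489.796ms (6/7)
4. 1469.388ms @ 18/7 + 489.796ms (6/7)
5. 1959.184ms @ 24/7 + 489.796ms (6/7)
6. 2448.98ms @ 30/7 + 489.796ms (6/7)
7. 2938.776ms @ 36/7 + 489.796ms (6/7)
8. 3428.571ms @ 6 + 428.571ms (3/4)
9. 3857.143ms @ 27/4 + 1285.714ms (9/4)
10. 5142.857ms @ 9 + 1714.286ms (3)

note 4 onset = 18/7b = 1469.388ms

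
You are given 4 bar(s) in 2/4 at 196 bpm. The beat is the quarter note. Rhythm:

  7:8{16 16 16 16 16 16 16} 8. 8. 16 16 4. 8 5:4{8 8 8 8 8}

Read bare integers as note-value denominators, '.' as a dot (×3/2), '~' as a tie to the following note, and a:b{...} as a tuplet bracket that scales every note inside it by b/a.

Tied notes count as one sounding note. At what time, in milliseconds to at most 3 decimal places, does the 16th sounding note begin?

1. 0.0ms @ 0 + 87.464ms (2/7)
2. 87.464ms @ 2/7 + 87.464ms (2/7)
3. 174.927ms @ 4/7 + 87.464ms (2/7)
4. 262.391ms @ 6/7 + 87.464ms (2/7)
5. 349.854ms @ 8/7 + 87.464ms (2/7)
6. 437.318ms @ 10/7 + 87.464ms (2/7)
7. 524.781ms @ 12/7 + 87.464ms (2/7)
8. 612.245ms @ 2 + 229.592ms (3/4)
9. 841.837ms @ 11/4 + 229.592ms (3/4)
10. 1071.429ms @ 7/2 + 76.531ms (1/4)
11. 1147.959ms @ 15/4 + 76.531ms (1/4)
12. 1224.49ms @ 4 + 459.184ms (3/2)
13. 1683.673ms @ 11/2 + 153.061ms (1/2)
14. 1836.735ms @ 6 + 122.449ms (2/5)
15. 1959.184ms @ 32/5 + 122.449ms (2/5)
16. 2081.633ms @ 34/5 + 122.449ms (2/5)
17. 2204.082ms @ 36/5 + 122.449ms (2/5)
18. 2326.531ms @ 38/5 + 122.449ms (2/5)

note 16 onset = 34/5b = 2081.633ms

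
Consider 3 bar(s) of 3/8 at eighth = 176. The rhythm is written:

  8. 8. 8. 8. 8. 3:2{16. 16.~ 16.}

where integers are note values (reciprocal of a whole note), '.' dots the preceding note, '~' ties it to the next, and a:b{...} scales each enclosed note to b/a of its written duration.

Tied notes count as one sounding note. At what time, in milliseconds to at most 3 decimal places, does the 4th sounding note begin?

note 4 onset = 9/2b = 1534.091ms

1. 0.0ms @ 0 + 511.364ms (3/2)
2. 511.364ms @ 3/2 + 511.364ms (3/2)
3. 1022.727ms @ 3 + 511.364ms (3/2)
4. 1534.091ms @ 9/2 + 511.364ms (3/2)
5. 2045.455ms @ 6 + 511.364ms (3/2)
6. 2556.818ms @ 15/2 + 170.455ms (1/2)
7. 2727.273ms @ 8 + 340.909ms (1)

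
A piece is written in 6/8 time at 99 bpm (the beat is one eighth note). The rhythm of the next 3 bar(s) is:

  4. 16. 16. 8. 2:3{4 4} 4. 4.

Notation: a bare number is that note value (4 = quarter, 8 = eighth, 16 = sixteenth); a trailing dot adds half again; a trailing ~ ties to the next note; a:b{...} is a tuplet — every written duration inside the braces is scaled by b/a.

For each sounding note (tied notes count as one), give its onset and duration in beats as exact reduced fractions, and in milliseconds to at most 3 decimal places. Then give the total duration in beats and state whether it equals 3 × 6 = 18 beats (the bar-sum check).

1) 0.0ms=0b +1818.182ms=3b
2) 1818.182ms=3b +454.545ms=3/4b
3) 2272.727ms=15/4b +454.545ms=3/4b
4) 2727.273ms=9/2b +909.091ms=3/2b
5) 3636.364ms=6b +1818.182ms=3b
6) 5454.545ms=9b +1818.182ms=3b
7) 7272.727ms=12b +1818.182ms=3b
8) 9090.909ms=15b +1818.182ms=3b
Σ=18b of 18 (99bpm 6/8) — PASS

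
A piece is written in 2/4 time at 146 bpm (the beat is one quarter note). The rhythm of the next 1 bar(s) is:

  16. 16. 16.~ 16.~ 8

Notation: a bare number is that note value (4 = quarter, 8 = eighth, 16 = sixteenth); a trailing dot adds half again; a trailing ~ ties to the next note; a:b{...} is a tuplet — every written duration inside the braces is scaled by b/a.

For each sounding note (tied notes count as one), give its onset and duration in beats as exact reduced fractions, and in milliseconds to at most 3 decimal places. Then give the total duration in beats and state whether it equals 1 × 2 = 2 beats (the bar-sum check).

1) 0.0ms=0b +154.11ms=3/8b
2) 154.11ms=3/8b +154.11ms=3/8b
3) 308.219ms=3/4b +513.699ms=5/4b
Σ=2b of 2 (146bpm 2/4) — PASS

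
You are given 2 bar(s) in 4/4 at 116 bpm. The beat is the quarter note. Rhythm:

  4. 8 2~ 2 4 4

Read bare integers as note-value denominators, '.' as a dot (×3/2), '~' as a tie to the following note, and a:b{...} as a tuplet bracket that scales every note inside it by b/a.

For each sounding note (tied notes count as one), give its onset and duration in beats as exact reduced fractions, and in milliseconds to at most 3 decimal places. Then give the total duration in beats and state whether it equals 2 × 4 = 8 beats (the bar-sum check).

1) 0.0ms=0b +775.862ms=3/2b
2) 775.862ms=3/2b +258.621ms=1/2b
3) 1034.483ms=2b +2068.966ms=4b
4) 3103.448ms=6b +517.241ms=1b
5) 3620.69ms=7b +517.241ms=1b
Σ=8b of 8 (116bpm 4/4) — PASS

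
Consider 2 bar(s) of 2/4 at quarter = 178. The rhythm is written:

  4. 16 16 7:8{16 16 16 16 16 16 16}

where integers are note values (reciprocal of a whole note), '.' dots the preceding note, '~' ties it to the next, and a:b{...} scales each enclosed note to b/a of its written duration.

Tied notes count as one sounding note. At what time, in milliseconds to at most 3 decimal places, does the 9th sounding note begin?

note 9 onset = 24/7b = 1155.698ms

1. 0.0ms @ 0 + 505.618ms (3/2)
2. 505.618ms @ 3/2 + 84.27ms (1/4)
3. 589.888ms @ 7/4 + 84.27ms (1/4)
4. 674.157ms @ 2 + 96.308ms (2/7)
5. 770.465ms @ 16/7 + 96.308ms (2/7)
6. 866.774ms @ 18/7 + 96.308ms (2/7)
7. 963.082ms @ 20/7 + 96.308ms (2/7)
8. 1059.39ms @ 22/7 + 96.308ms (2/7)
9. 1155.698ms @ 24/7 + 96.308ms (2/7)
10. 1252.006ms @ 26/7 + 96.308ms (2/7)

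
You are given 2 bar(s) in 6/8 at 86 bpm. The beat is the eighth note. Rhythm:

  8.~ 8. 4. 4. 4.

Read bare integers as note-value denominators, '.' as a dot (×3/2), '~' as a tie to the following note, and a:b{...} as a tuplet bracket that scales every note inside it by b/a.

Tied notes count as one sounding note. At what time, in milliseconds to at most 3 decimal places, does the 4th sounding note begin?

1. 0.0ms @ 0 + 2093.023ms (3)
2. 2093.023ms @ 3 + 2093.023ms (3)
3. 4186.047ms @ 6 + 2093.023ms (3)
4. 6279.07ms @ 9 + 2093.023ms (3)

note 4 onset = 9b = 6279.07ms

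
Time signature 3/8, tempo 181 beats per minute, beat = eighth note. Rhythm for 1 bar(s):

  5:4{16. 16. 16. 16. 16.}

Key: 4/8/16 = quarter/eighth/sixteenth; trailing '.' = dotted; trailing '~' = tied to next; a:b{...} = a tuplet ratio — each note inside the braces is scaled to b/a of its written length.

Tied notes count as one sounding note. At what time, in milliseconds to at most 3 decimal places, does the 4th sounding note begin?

note 4 onset = 9/5b = 596.685ms

1. 0.0ms @ 0 + 198.895ms (3/5)
2. 198.895ms @ 3/5 + 198.895ms (3/5)
3. 397.79ms @ 6/5 + 198.895ms (3/5)
4. 596.685ms @ 9/5 + 198.895ms (3/5)
5. 795.58ms @ 12/5 + 198.895ms (3/5)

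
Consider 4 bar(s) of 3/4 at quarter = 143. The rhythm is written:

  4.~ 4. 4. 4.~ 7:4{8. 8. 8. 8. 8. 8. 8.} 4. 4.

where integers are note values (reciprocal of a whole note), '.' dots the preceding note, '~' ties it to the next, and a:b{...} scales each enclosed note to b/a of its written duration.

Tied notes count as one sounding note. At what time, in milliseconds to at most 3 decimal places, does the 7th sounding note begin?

note 7 onset = 54/7b = 3236.763ms

1. 0.0ms @ 0 + 1258.741ms (3)
2. 1258.741ms @ 3 + 629.371ms (3/2)
3. 1888.112ms @ 9/2 + 809.191ms (27/14)
4. 2697.303ms @ 45/7 + 179.82ms (3/7)
5. 2877.123ms @ 48/7 + 179.82ms (3/7)
6. 3056.943ms @ 51/7 + 179.82ms (3/7)
7. 3236.763ms @ 54/7 + 179.82ms (3/7)
8. 3416.583ms @ 57/7 + 179.82ms (3/7)
9. 3596.404ms @ 60/7 + 179.82ms (3/7)
10. 3776.224ms @ 9 + 629.371ms (3/2)
11. 4405.594ms @ 21/2 + 629.371ms (3/2)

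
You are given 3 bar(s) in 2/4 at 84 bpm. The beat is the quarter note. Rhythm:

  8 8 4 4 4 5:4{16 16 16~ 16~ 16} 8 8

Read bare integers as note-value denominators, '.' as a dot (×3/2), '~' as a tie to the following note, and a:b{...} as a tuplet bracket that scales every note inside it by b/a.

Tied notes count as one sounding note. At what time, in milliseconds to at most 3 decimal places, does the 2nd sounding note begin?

note 2 onset = 1/2b = 357.143ms

1. 0.0ms @ 0 + 357.143ms (1/2)
2. 357.143ms @ 1/2 + 357.143ms (1/2)
3. 714.286ms @ 1 + 714.286ms (1)
4. 1428.571ms @ 2 + 714.286ms (1)
5. 2142.857ms @ 3 + 714.286ms (1)
6. 2857.143ms @ 4 + 142.857ms (1/5)
7. 3000.0ms @ 21/5 + 142.857ms (1/5)
8. 3142.857ms @ 22/5 + 428.571ms (3/5)
9. 3571.429ms @ 5 + 357.143ms (1/2)
10. 3928.571ms @ 11/2 + 357.143ms (1/2)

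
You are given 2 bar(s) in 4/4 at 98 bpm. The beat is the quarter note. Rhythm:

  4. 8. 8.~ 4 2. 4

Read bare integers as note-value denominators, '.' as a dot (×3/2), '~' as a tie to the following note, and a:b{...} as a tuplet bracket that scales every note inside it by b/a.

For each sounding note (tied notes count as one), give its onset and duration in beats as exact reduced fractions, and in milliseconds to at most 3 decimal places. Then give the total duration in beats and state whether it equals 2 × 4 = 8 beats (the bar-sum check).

1) 0.0ms=0b +918.367ms=3/2b
2) 918.367ms=3/2b +459.184ms=3/4b
3) 1377.551ms=9/4b +1071.429ms=7/4b
4) 2448.98ms=4b +1836.735ms=3b
5) 4285.714ms=7b +612.245ms=1b
Σ=8b of 8 (98bpm 4/4) — PASS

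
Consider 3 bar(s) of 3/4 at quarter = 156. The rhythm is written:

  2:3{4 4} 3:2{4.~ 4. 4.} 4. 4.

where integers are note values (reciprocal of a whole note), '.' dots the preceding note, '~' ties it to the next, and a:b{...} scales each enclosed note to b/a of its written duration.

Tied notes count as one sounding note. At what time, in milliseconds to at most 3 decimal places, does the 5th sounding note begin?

1. 0.0ms @ 0 + 576.923ms (3/2)
2. 576.923ms @ 3/2 + 576.923ms (3/2)
3. 1153.846ms @ 3 + 769.231ms (2)
4. 1923.077ms @ 5 + 384.615ms (1)
5. 2307.692ms @ 6 + 576.923ms (3/2)
6. 2884.615ms @ 15/2 + 576.923ms (3/2)

note 5 onset = 6b = 2307.692ms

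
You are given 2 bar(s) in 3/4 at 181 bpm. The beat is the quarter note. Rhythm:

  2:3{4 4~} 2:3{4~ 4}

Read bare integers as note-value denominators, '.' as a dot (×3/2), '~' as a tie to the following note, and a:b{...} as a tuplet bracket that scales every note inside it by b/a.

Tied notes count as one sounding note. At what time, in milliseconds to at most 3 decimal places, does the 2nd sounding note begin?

note 2 onset = 3/2b = 497.238ms

1. 0.0ms @ 0 + 497.238ms (3/2)
2. 497.238ms @ 3/2 + 1491.713ms (9/2)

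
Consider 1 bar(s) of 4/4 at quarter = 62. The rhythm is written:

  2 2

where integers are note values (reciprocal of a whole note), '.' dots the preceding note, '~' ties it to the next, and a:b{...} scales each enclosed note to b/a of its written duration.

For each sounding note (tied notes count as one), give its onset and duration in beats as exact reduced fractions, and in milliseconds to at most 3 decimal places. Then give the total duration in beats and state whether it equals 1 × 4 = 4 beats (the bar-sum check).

1) 0.0ms=0b +1935.484ms=2b
2) 1935.484ms=2b +1935.484ms=2b
Σ=4b of 4 (62bpm 4/4) — PASS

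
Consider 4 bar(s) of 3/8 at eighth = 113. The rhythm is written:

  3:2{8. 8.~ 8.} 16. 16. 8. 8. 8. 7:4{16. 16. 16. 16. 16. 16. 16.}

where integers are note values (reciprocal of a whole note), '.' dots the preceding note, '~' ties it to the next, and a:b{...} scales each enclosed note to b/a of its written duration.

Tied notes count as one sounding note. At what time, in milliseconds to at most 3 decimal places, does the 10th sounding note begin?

note 10 onset = 69/7b = 5233.881ms

1. 0.0ms @ 0 + 530.973ms (1)
2. 530.973ms @ 1 + 1061.947ms (2)
3. 1592.92ms @ 3 + 398.23ms (3/4)
4. 1991.15ms @ 15/4 + 398.23ms (3/4)
5. 2389.381ms @ 9/2 + 796.46ms (3/2)
6. 3185.841ms @ 6 + 796.46ms (3/2)
7. 3982.301ms @ 15/2 + 796.46ms (3/2)
8. 4778.761ms @ 9 + 227.56ms (3/7)
9. 5006.321ms @ 66/7 + 227.56ms (3/7)
10. 5233.881ms @ 69/7 + 227.56ms (3/7)
11. 5461.441ms @ 72/7 + 227.56ms (3/7)
12. 5689.001ms @ 75/7 + 227.56ms (3/7)
13. 5916.561ms @ 78/7 + 227.56ms (3/7)
14. 6144.121ms @ 81/7 + 227.56ms (3/7)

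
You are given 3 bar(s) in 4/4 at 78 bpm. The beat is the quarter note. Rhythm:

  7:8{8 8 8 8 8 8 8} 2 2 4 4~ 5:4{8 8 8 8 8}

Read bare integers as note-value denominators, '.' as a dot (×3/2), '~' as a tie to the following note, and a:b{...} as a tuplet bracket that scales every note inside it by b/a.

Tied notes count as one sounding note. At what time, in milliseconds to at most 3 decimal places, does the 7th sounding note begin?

note 7 onset = 24/7b = 2637.363ms

1. 0.0ms @ 0 + 439.56ms (4/7)
2. 439.56ms @ 4/7 + 439.56ms (4/7)
3. 879.121ms @ 8/7 + 439.56ms (4/7)
4. 1318.681ms @ 12/7 + 439.56ms (4/7)
5. 1758.242ms @ 16/7 + 439.56ms (4/7)
6. 2197.802ms @ 20/7 + 439.56ms (4/7)
7. 2637.363ms @ 24/7 + 439.56ms (4/7)
8. 3076.923ms @ 4 + 1538.462ms (2)
9. 4615.385ms @ 6 + 1538.462ms (2)
10. 6153.846ms @ 8 + 769.231ms (1)
11. 6923.077ms @ 9 + 1076.923ms (7/5)
12. 8000.0ms @ 52/5 + 307.692ms (2/5)
13. 8307.692ms @ 54/5 + 307.692ms (2/5)
14. 8615.385ms @ 56/5 + 307.692ms (2/5)
15. 8923.077ms @ 58/5 + 307.692ms (2/5)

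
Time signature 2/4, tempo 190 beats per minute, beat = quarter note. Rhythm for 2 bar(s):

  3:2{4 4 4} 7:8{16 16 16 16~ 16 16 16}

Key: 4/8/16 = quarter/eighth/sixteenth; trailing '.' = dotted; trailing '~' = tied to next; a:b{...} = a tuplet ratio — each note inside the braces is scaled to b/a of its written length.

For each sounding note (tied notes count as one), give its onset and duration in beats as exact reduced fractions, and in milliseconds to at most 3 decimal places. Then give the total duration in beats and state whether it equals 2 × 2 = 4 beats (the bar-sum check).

1) 0.0ms=0b +210.526ms=2/3b
2) 210.526ms=2/3b +210.526ms=2/3b
3) 421.053ms=4/3b +210.526ms=2/3b
4) 631.579ms=2b +90.226ms=2/7b
5) 721.805ms=16/7b +90.226ms=2/7b
6) 812.03ms=18/7b +90.226ms=2/7b
7) 902.256ms=20/7b +180.451ms=4/7b
8) 1082.707ms=24/7b +90.226ms=2/7b
9) 1172.932ms=26/7b +90.226ms=2/7b
Σ=4b of 4 (190bpm 2/4) — PASS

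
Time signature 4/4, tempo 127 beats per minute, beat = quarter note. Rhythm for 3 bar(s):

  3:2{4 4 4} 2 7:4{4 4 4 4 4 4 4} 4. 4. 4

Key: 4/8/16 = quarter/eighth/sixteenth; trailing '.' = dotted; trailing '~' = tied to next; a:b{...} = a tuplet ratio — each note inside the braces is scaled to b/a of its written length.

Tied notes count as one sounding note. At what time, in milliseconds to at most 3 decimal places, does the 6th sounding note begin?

1. 0.0ms @ 0 + 314.961ms (2/3)
2. 314.961ms @ 2/3 + 314.961ms (2/3)
3. 629.921ms @ 4/3 + 314.961ms (2/3)
4. 944.882ms @ 2 + 944.882ms (2)
5. 1889.764ms @ 4 + 269.966ms (4/7)
6. 2159.73ms @ 32/7 + 269.966ms (4/7)
7. 2429.696ms @ 36/7 + 269.966ms (4/7)
8. 2699.663ms @ 40/7 + 269.966ms (4/7)
9. 2969.629ms @ 44/7 + 269.966ms (4/7)
10. 3239.595ms @ 48/7 + 269.966ms (4/7)
11. 3509.561ms @ 52/7 + 269.966ms (4/7)
12. 3779.528ms @ 8 + 708.661ms (3/2)
13. 4488.189ms @ 19/2 + 708.661ms (3/2)
14. 5196.85ms @ 11 + 472.441ms (1)

note 6 onset = 32/7b = 2159.73ms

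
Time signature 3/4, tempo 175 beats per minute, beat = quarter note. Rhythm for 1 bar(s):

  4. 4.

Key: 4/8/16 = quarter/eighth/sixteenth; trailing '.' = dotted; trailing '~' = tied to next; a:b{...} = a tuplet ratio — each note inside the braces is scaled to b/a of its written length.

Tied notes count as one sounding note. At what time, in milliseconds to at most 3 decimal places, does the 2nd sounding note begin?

1. 0.0ms @ 0 + 514.286ms (3/2)
2. 514.286ms @ 3/2 + 514.286ms (3/2)

note 2 onset = 3/2b = 514.286ms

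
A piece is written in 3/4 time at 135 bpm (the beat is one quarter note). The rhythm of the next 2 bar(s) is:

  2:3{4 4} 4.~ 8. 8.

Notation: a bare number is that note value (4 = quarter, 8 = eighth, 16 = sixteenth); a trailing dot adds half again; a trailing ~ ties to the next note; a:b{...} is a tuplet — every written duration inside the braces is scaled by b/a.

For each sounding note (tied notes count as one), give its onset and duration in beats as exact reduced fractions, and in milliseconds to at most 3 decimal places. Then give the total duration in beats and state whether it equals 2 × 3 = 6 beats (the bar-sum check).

1) 0.0ms=0b +666.667ms=3/2b
2) 666.667ms=3/2b +666.667ms=3/2b
3) 1333.333ms=3b +1000.0ms=9/4b
4) 2333.333ms=21/4b +333.333ms=3/4b
Σ=6b of 6 (135bpm 3/4) — PASS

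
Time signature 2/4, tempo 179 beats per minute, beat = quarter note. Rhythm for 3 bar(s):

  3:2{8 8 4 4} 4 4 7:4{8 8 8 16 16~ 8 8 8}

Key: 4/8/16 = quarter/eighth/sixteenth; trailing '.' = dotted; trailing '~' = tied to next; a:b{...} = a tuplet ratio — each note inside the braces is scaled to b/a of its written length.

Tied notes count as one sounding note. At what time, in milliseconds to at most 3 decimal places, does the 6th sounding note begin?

note 6 onset = 3b = 1005.587ms

1. 0.0ms @ 0 + 111.732ms (1/3)
2. 111.732ms @ 1/3 + 111.732ms (1/3)
3. 223.464ms @ 2/3 + 223.464ms (2/3)
4. 446.927ms @ 4/3 + 223.464ms (2/3)
5. 670.391ms @ 2 + 335.196ms (1)
6. 1005.587ms @ 3 + 335.196ms (1)
7. 1340.782ms @ 4 + 95.77ms (2/7)
8. 1436.552ms @ 30/7 + 95.77ms (2/7)
9. 1532.322ms @ 32/7 + 95.77ms (2/7)
10. 1628.093ms @ 34/7 + 47.885ms (1/7)
11. 1675.978ms @ 5 + 143.655ms (3/7)
12. 1819.633ms @ 38/7 + 95.77ms (2/7)
13. 1915.403ms @ 40/7 + 95.77ms (2/7)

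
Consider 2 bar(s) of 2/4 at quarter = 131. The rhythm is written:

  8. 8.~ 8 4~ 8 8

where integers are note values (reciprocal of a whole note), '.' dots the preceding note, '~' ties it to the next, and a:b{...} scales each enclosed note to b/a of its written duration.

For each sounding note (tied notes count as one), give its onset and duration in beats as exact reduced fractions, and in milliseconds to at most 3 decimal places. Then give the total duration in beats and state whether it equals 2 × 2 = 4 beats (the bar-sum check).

1) 0.0ms=0b +343.511ms=3/4b
2) 343.511ms=3/4b +572.519ms=5/4b
3) 916.031ms=2b +687.023ms=3/2b
4) 1603.053ms=7/2b +229.008ms=1/2b
Σ=4b of 4 (131bpm 2/4) — PASS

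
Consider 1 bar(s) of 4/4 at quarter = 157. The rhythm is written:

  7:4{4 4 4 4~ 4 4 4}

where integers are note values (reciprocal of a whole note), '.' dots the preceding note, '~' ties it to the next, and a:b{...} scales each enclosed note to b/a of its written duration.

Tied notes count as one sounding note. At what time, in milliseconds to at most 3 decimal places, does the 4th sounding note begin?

note 4 onset = 12/7b = 655.141ms

1. 0.0ms @ 0 + 218.38ms (4/7)
2. 218.38ms @ 4/7 + 218.38ms (4/7)
3. 436.761ms @ 8/7 + 218.38ms (4/7)
4. 655.141ms @ 12/7 + 436.761ms (8/7)
5. 1091.902ms @ 20/7 + 218.38ms (4/7)
6. 1310.282ms @ 24/7 + 218.38ms (4/7)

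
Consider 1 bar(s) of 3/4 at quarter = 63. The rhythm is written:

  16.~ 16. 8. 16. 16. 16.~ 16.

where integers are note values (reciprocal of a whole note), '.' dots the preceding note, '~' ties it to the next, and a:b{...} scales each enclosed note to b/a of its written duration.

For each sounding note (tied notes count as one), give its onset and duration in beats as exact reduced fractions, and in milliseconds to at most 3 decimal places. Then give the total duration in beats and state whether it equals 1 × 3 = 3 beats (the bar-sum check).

1) 0.0ms=0b +714.286ms=3/4b
2) 714.286ms=3/4b +714.286ms=3/4b
3) 1428.571ms=3/2b +357.143ms=3/8b
4) 1785.714ms=15/8b +357.143ms=3/8b
5) 2142.857ms=9/4b +714.286ms=3/4b
Σ=3b of 3 (63bpm 3/4) — PASS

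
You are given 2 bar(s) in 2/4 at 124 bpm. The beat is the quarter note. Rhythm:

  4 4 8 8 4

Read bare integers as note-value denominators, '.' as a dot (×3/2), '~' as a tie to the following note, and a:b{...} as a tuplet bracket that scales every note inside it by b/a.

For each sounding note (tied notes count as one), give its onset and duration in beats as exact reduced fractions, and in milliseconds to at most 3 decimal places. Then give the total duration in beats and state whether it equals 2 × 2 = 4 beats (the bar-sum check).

1) 0.0ms=0b +483.871ms=1b
2) 483.871ms=1b +483.871ms=1b
3) 967.742ms=2b +241.935ms=1/2b
4) 1209.677ms=5/2b +241.935ms=1/2b
5) 1451.613ms=3b +483.871ms=1b
Σ=4b of 4 (124bpm 2/4) — PASS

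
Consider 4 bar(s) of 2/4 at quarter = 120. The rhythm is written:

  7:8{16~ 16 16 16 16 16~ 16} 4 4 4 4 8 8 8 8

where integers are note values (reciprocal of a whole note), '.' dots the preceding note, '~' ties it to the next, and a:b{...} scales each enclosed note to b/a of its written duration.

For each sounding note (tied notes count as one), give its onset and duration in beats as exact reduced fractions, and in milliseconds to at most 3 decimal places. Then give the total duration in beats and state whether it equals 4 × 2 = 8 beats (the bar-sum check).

1) 0.0ms=0b +285.714ms=4/7b
2) 285.714ms=4/7b +142.857ms=2/7b
3) 428.571ms=6/7b +142.857ms=2/7b
4) 571.429ms=8/7b +142.857ms=2/7b
5) 714.286ms=10/7b +285.714ms=4/7b
6) 1000.0ms=2b +500.0ms=1b
7) 1500.0ms=3b +500.0ms=1b
8) 2000.0ms=4b +500.0ms=1b
9) 2500.0ms=5b +500.0ms=1b
10) 3000.0ms=6b +250.0ms=1/2b
11) 3250.0ms=13/2b +250.0ms=1/2b
12) 3500.0ms=7b +250.0ms=1/2b
13) 3750.0ms=15/2b +250.0ms=1/2b
Σ=8b of 8 (120bpm 2/4) — PASS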